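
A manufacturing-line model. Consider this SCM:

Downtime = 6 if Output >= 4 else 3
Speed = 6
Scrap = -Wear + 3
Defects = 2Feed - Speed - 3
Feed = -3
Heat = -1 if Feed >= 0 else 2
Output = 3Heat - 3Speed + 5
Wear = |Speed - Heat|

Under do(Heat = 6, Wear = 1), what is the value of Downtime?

6

The joint intervention fixes Heat = 6, Wear = 1, removing each variable's own equation.
Output = 3Heat - 3Speed + 5  [with Heat=6, Speed=6]  = 5
Downtime = 6 if Output >= 4 else 3  [with Output=5]  = 6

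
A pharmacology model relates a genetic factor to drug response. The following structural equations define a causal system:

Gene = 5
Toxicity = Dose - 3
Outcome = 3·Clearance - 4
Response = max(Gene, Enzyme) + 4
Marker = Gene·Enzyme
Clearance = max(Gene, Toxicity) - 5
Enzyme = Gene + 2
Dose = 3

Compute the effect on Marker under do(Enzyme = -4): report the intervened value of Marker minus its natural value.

The intervention breaks the incoming arrows to Enzyme: Enzyme = Gene + 2 no longer applies, and Enzyme = -4.
Marker = Gene·Enzyme  [with Gene=5, Enzyme=-4]  = -20
Without intervention: Enzyme = Gene + 2  [with Gene=5]  = 7; Marker = Gene·Enzyme  [with Gene=5, Enzyme=7]  = 35.
Change = -20 − 35 = -55.

-55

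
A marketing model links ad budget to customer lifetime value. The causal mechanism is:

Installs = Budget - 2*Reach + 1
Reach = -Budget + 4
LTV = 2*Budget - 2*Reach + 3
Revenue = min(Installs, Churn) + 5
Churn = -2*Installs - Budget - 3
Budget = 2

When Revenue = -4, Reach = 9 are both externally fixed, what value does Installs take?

-15

Setting Revenue = -4, Reach = 9 by intervention discards those variables' equations.
Installs = Budget - 2*Reach + 1  [with Budget=2, Reach=9]  = -15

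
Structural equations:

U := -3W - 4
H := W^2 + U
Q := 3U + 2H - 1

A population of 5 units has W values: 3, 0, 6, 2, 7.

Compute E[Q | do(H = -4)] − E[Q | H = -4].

-18.9

The intervention sets H=-4 in all 5 units regardless of W. Recomputing Q per unit gives -48, -21, -75, -39, -84; average -53.4.
E[Q|H=-4] averages over only the 2 units with H=-4 (W = 3, 0): Q = -48, -21, mean -34.5.
Difference = -53.4 − (-34.5) = -18.9.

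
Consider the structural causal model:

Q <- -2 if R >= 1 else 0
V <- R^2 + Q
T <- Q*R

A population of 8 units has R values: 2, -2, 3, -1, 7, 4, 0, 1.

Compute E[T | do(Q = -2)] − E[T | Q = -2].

The intervention sets Q=-2 in all 8 units regardless of R. Recomputing T per unit gives -4, 4, -6, 2, -14, -8, 0, -2; average -3.5.
Conditioning on Q=-2 selects the 5 unit(s) with R ∈ {2, 3, 7, 4, 1}. Their T values: -4, -6, -14, -8, -2. Mean = -6.8.
Difference = -3.5 − (-6.8) = 3.3.

3.3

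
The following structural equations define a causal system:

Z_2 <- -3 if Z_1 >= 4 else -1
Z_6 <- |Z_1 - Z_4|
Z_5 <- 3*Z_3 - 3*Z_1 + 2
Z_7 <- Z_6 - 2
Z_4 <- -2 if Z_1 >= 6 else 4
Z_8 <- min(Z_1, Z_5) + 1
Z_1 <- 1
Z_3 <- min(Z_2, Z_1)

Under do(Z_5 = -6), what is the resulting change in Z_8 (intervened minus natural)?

do(Z_5=-6) replaces the equation Z_5 <- 3*Z_3 - 3*Z_1 + 2 with the constant Z_5 = -6.
Z_8 = min(Z_1, Z_5) + 1  [with Z_1=1, Z_5=-6]  = -5
Without intervention: Z_2 = -3 if Z_1 >= 4 else -1  [with Z_1=1]  = -1; Z_3 = min(Z_2, Z_1)  [with Z_2=-1, Z_1=1]  = -1; Z_5 = 3*Z_3 - 3*Z_1 + 2  [with Z_3=-1, Z_1=1]  = -4; Z_8 = min(Z_1, Z_5) + 1  [with Z_1=1, Z_5=-4]  = -3.
Change = -5 − (-3) = -2.

-2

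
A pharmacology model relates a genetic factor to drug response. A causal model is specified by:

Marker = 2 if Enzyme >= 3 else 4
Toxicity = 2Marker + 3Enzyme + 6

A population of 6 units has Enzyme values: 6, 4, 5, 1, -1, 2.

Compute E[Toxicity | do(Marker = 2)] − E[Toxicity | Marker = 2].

do(Marker=2) breaks Marker's dependence on Enzyme. With Marker=2 fixed, Toxicity across the units is 28, 22, 25, 13, 7, 16, mean 18.5.
Observing Marker=2 restricts to units where Marker's equation naturally yields 2: Enzyme ∈ {6, 4, 5}. In that subpopulation Toxicity = 28, 22, 25, mean 25.
Difference = 18.5 − 25 = -6.5.

-6.5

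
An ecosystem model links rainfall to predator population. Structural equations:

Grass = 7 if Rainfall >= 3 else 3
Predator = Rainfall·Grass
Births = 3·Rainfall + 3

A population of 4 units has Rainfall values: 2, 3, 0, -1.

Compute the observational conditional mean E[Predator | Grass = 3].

1

E[Predator|Grass=3] averages over only the 3 units with Grass=3 (Rainfall = 2, 0, -1): Predator = 6, 0, -3, mean 1.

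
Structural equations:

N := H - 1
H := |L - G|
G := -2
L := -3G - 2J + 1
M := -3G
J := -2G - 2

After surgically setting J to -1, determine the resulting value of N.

10

Under do(J=-1), the mechanism J := -2G - 2 is discarded; J is fixed at -1.
L = -3G - 2J + 1  [with G=-2, J=-1]  = 9
H = |L - G|  [with L=9, G=-2]  = 11
N = H - 1  [with H=11]  = 10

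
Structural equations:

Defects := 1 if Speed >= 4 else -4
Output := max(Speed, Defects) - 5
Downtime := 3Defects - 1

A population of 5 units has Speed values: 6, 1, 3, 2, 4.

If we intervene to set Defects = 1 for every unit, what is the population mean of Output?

Under do(Defects=1), Defects's equation is replaced by Defects=1 for every unit. Per-unit Output: 1, -4, -2, -3, -1. Mean = -1.8.

-1.8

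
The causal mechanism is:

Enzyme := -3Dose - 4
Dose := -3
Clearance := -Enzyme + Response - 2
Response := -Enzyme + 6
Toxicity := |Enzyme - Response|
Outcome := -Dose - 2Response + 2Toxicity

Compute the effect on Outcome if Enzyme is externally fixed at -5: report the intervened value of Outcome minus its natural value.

4

Under do(Enzyme=-5), the mechanism Enzyme := -3Dose - 4 is discarded; Enzyme is fixed at -5.
Response = -Enzyme + 6  [with Enzyme=-5]  = 11
Toxicity = |Enzyme - Response|  [with Enzyme=-5, Response=11]  = 16
Outcome = -Dose - 2Response + 2Toxicity  [with Dose=-3, Response=11, Toxicity=16]  = 13
Without intervention: Enzyme = -3Dose - 4  [with Dose=-3]  = 5; Response = -Enzyme + 6  [with Enzyme=5]  = 1; Toxicity = |Enzyme - Response|  [with Enzyme=5, Response=1]  = 4; Outcome = -Dose - 2Response + 2Toxicity  [with Dose=-3, Response=1, Toxicity=4]  = 9.
Change = 13 − 9 = 4.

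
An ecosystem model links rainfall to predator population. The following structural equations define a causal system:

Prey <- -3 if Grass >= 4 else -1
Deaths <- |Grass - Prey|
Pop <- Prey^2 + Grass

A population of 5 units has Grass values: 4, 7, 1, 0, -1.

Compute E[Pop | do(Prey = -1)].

Every unit gets Prey=-1 under the intervention. Pop values become 5, 8, 2, 1, 0; E[Pop|do(Prey=-1)] = 3.2.

3.2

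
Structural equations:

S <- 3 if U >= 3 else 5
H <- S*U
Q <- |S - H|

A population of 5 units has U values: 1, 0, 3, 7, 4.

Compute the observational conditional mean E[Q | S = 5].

2.5

E[Q|S=5] averages over only the 2 units with S=5 (U = 1, 0): Q = 0, 5, mean 2.5.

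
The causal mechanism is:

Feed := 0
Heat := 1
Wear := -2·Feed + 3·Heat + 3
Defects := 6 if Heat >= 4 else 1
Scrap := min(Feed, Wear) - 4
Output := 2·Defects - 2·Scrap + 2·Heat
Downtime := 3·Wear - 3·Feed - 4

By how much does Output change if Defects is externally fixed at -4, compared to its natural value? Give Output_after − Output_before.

-10

Under do(Defects=-4), the mechanism Defects := 6 if Heat >= 4 else 1 is discarded; Defects is fixed at -4.
Wear = -2·Feed + 3·Heat + 3  [with Feed=0, Heat=1]  = 6
Scrap = min(Feed, Wear) - 4  [with Feed=0, Wear=6]  = -4
Output = 2·Defects - 2·Scrap + 2·Heat  [with Defects=-4, Scrap=-4, Heat=1]  = 2
Without intervention: Wear = -2·Feed + 3·Heat + 3  [with Feed=0, Heat=1]  = 6; Defects = 6 if Heat >= 4 else 1  [with Heat=1]  = 1; Scrap = min(Feed, Wear) - 4  [with Feed=0, Wear=6]  = -4; Output = 2·Defects - 2·Scrap + 2·Heat  [with Defects=1, Scrap=-4, Heat=1]  = 12.
Change = 2 − 12 = -10.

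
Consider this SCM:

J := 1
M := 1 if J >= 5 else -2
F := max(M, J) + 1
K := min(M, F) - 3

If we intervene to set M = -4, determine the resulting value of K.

Under do(M=-4), the mechanism M := 1 if J >= 5 else -2 is discarded; M is fixed at -4.
F = max(M, J) + 1  [with M=-4, J=1]  = 2
K = min(M, F) - 3  [with M=-4, F=2]  = -7

-7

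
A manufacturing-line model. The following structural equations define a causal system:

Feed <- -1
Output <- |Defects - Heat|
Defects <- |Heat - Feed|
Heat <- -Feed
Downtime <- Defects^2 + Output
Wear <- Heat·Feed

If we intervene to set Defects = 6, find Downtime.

Under do(Defects=6), the mechanism Defects <- |Heat - Feed| is discarded; Defects is fixed at 6.
Heat = -Feed  [with Feed=-1]  = 1
Output = |Defects - Heat|  [with Defects=6, Heat=1]  = 5
Downtime = Defects^2 + Output  [with Defects=6, Output=5]  = 41

41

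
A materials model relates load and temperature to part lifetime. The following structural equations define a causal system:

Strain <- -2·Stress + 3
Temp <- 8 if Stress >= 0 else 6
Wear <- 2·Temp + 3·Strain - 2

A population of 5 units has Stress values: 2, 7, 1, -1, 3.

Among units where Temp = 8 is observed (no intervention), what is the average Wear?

Conditioning on Temp=8 selects the 4 unit(s) with Stress ∈ {2, 7, 1, 3}. Their Wear values: 11, -19, 17, 5. Mean = 3.5.

3.5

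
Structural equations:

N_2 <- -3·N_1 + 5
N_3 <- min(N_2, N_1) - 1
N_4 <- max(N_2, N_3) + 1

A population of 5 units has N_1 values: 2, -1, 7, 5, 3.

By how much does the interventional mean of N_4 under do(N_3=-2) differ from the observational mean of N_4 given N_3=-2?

The intervention sets N_3=-2 in all 5 units regardless of N_1. Recomputing N_4 per unit gives 0, 9, -1, -1, -1; average 1.2.
E[N_4|N_3=-2] averages over only the 2 units with N_3=-2 (N_1 = 2, -1): N_4 = 0, 9, mean 4.5.
Difference = 1.2 − 4.5 = -3.3.

-3.3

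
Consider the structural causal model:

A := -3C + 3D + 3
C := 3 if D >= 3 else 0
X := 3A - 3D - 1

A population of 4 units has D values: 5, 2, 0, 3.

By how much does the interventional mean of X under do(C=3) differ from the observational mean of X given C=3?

The intervention sets C=3 in all 4 units regardless of D. Recomputing X per unit gives 11, -7, -19, -1; average -4.
Observing C=3 restricts to units where C's equation naturally yields 3: D ∈ {5, 3}. In that subpopulation X = 11, -1, mean 5.
Difference = -4 − 5 = -9.

-9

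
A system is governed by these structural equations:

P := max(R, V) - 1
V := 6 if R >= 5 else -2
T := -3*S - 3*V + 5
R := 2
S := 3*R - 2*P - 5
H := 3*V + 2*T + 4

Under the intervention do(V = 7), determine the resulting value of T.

17

do(V=7) replaces the equation V := 6 if R >= 5 else -2 with the constant V = 7.
P = max(R, V) - 1  [with R=2, V=7]  = 6
S = 3*R - 2*P - 5  [with R=2, P=6]  = -11
T = -3*S - 3*V + 5  [with S=-11, V=7]  = 17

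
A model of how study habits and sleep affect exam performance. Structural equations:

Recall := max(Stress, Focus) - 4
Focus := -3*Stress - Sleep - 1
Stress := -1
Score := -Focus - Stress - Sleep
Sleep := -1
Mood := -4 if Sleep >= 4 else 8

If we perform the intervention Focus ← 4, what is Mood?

8

do(Focus=4) replaces the equation Focus := -3*Stress - Sleep - 1 with the constant Focus = 4.
Mood is not downstream of the intervention, so its value is determined by the original equations.
Mood = -4 if Sleep >= 4 else 8  [with Sleep=-1]  = 8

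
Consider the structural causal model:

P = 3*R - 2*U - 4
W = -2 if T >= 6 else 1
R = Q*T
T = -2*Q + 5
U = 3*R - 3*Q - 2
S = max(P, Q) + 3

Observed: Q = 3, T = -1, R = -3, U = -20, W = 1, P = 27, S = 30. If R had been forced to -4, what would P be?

The intervention breaks the incoming arrows to R: R = Q*T no longer applies, and R = -4.
U = 3*R - 3*Q - 2  [with R=-4, Q=3]  = -23
P = 3*R - 2*U - 4  [with R=-4, U=-23]  = 30

30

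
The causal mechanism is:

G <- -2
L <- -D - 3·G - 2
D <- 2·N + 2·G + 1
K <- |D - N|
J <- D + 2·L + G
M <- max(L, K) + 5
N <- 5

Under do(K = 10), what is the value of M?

The intervention breaks the incoming arrows to K: K <- |D - N| no longer applies, and K = 10.
D = 2·N + 2·G + 1  [with N=5, G=-2]  = 7
L = -D - 3·G - 2  [with D=7, G=-2]  = -3
M = max(L, K) + 5  [with L=-3, K=10]  = 15

15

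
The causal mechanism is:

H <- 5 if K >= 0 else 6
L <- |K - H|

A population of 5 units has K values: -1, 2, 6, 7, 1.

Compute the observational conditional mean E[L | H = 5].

Observing H=5 restricts to units where H's equation naturally yields 5: K ∈ {2, 6, 7, 1}. In that subpopulation L = 3, 1, 2, 4, mean 2.5.

2.5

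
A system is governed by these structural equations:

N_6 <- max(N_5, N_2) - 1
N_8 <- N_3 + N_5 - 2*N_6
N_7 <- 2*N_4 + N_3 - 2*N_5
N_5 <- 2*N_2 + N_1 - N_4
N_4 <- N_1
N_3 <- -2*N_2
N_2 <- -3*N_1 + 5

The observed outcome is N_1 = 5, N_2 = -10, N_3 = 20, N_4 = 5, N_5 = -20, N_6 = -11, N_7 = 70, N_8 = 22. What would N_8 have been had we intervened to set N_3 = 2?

The intervention breaks the incoming arrows to N_3: N_3 <- -2*N_2 no longer applies, and N_3 = 2.
N_2 = -3*N_1 + 5  [with N_1=5]  = -10
N_4 = N_1  [with N_1=5]  = 5
N_5 = 2*N_2 + N_1 - N_4  [with N_2=-10, N_1=5, N_4=5]  = -20
N_6 = max(N_5, N_2) - 1  [with N_5=-20, N_2=-10]  = -11
N_8 = N_3 + N_5 - 2*N_6  [with N_3=2, N_5=-20, N_6=-11]  = 4

4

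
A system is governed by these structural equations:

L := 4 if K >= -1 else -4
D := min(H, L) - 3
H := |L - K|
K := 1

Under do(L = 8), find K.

1

Under do(L=8), the mechanism L := 4 if K >= -1 else -4 is discarded; L is fixed at 8.
K is not downstream of the intervention, so its value is determined by the original equations.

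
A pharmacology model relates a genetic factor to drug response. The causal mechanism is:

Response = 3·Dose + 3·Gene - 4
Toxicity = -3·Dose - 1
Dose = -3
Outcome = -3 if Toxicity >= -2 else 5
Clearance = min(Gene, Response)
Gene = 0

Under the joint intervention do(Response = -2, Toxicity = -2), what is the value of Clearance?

-2

Setting Response = -2, Toxicity = -2 by intervention discards those variables' equations.
Clearance = min(Gene, Response)  [with Gene=0, Response=-2]  = -2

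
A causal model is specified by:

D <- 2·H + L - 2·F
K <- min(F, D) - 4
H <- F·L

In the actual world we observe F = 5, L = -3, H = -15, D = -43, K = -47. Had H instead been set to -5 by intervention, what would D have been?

-23

The intervention breaks the incoming arrows to H: H <- F·L no longer applies, and H = -5.
D = 2·H + L - 2·F  [with H=-5, L=-3, F=5]  = -23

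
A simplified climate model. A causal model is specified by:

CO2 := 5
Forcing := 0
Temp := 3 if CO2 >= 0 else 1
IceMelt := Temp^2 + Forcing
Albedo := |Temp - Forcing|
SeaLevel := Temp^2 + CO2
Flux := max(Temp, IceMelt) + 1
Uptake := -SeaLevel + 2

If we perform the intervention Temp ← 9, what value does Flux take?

82

The intervention breaks the incoming arrows to Temp: Temp := 3 if CO2 >= 0 else 1 no longer applies, and Temp = 9.
IceMelt = Temp^2 + Forcing  [with Temp=9, Forcing=0]  = 81
Flux = max(Temp, IceMelt) + 1  [with Temp=9, IceMelt=81]  = 82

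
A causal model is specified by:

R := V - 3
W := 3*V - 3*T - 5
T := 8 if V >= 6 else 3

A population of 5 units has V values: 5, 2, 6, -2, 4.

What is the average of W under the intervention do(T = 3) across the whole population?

Under do(T=3), T's equation is replaced by T=3 for every unit. Per-unit W: 1, -8, 4, -20, -2. Mean = -5.

-5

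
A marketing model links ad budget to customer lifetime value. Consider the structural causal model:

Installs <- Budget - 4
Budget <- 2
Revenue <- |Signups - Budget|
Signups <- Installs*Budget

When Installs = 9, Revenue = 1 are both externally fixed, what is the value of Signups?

18

The joint intervention fixes Installs = 9, Revenue = 1, removing each variable's own equation.
Signups = Installs*Budget  [with Installs=9, Budget=2]  = 18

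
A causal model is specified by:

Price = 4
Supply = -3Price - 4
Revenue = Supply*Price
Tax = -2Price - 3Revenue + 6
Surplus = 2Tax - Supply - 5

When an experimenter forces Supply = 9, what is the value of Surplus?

-234

do(Supply=9) replaces the equation Supply = -3Price - 4 with the constant Supply = 9.
Revenue = Supply*Price  [with Supply=9, Price=4]  = 36
Tax = -2Price - 3Revenue + 6  [with Price=4, Revenue=36]  = -110
Surplus = 2Tax - Supply - 5  [with Tax=-110, Supply=9]  = -234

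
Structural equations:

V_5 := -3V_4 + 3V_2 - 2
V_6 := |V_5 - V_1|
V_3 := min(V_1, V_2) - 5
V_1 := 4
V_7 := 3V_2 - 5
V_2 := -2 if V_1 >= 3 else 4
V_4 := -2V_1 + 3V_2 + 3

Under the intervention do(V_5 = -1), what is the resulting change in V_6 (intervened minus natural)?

-16

The intervention breaks the incoming arrows to V_5: V_5 := -3V_4 + 3V_2 - 2 no longer applies, and V_5 = -1.
V_6 = |V_5 - V_1|  [with V_5=-1, V_1=4]  = 5
Without intervention: V_2 = -2 if V_1 >= 3 else 4  [with V_1=4]  = -2; V_4 = -2V_1 + 3V_2 + 3  [with V_1=4, V_2=-2]  = -11; V_5 = -3V_4 + 3V_2 - 2  [with V_4=-11, V_2=-2]  = 25; V_6 = |V_5 - V_1|  [with V_5=25, V_1=4]  = 21.
Change = 5 − 21 = -16.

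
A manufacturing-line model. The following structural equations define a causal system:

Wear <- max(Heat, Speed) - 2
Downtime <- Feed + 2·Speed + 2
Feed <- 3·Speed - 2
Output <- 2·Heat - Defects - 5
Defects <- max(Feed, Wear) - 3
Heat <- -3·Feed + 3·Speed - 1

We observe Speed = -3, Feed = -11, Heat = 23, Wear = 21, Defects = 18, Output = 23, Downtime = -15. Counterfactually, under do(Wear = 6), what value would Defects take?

Intervening sets Wear = 6 and removes its equation (Wear <- max(Heat, Speed) - 2).
Feed = 3·Speed - 2  [with Speed=-3]  = -11
Defects = max(Feed, Wear) - 3  [with Feed=-11, Wear=6]  = 3

3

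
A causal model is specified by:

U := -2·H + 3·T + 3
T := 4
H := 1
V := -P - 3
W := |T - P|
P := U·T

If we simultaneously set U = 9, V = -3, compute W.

The joint intervention fixes U = 9, V = -3, removing each variable's own equation.
P = U·T  [with U=9, T=4]  = 36
W = |T - P|  [with T=4, P=36]  = 32

32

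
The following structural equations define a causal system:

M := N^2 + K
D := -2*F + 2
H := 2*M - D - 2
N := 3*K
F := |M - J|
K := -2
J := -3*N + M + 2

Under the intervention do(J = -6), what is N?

The intervention breaks the incoming arrows to J: J := -3*N + M + 2 no longer applies, and J = -6.
Since N is not a descendant of the intervened variable, it is unaffected.
N = 3*K  [with K=-2]  = -6

-6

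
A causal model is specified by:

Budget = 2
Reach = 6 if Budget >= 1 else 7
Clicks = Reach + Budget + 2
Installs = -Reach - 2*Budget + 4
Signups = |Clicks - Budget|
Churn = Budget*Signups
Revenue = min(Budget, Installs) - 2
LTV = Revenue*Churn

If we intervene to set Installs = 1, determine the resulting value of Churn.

16

Under do(Installs=1), the mechanism Installs = -Reach - 2*Budget + 4 is discarded; Installs is fixed at 1.
Since Churn is not a descendant of the intervened variable, it is unaffected.
Reach = 6 if Budget >= 1 else 7  [with Budget=2]  = 6
Clicks = Reach + Budget + 2  [with Reach=6, Budget=2]  = 10
Signups = |Clicks - Budget|  [with Clicks=10, Budget=2]  = 8
Churn = Budget*Signups  [with Budget=2, Signups=8]  = 16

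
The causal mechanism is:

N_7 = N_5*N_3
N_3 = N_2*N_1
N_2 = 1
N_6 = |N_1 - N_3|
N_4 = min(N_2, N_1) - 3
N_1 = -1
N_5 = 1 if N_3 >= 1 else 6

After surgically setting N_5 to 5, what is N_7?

Under do(N_5=5), the mechanism N_5 = 1 if N_3 >= 1 else 6 is discarded; N_5 is fixed at 5.
N_3 = N_2*N_1  [with N_2=1, N_1=-1]  = -1
N_7 = N_5*N_3  [with N_5=5, N_3=-1]  = -5

-5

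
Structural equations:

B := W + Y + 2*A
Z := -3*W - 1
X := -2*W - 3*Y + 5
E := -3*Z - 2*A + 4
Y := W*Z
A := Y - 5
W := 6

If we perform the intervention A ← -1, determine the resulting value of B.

The intervention breaks the incoming arrows to A: A := Y - 5 no longer applies, and A = -1.
Z = -3*W - 1  [with W=6]  = -19
Y = W*Z  [with W=6, Z=-19]  = -114
B = W + Y + 2*A  [with W=6, Y=-114, A=-1]  = -110

-110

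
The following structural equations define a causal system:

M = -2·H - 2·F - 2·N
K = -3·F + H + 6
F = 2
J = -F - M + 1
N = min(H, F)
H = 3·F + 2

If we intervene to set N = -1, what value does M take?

The intervention breaks the incoming arrows to N: N = min(H, F) no longer applies, and N = -1.
H = 3·F + 2  [with F=2]  = 8
M = -2·H - 2·F - 2·N  [with H=8, F=2, N=-1]  = -18

-18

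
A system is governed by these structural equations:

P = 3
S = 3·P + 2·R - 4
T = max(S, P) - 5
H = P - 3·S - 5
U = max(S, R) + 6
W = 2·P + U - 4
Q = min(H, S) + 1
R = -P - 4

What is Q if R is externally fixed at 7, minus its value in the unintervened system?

-50

Under do(R=7), the mechanism R = -P - 4 is discarded; R is fixed at 7.
S = 3·P + 2·R - 4  [with P=3, R=7]  = 19
H = P - 3·S - 5  [with P=3, S=19]  = -59
Q = min(H, S) + 1  [with H=-59, S=19]  = -58
Without intervention: R = -P - 4  [with P=3]  = -7; S = 3·P + 2·R - 4  [with P=3, R=-7]  = -9; H = P - 3·S - 5  [with P=3, S=-9]  = 25; Q = min(H, S) + 1  [with H=25, S=-9]  = -8.
Change = -58 − (-8) = -50.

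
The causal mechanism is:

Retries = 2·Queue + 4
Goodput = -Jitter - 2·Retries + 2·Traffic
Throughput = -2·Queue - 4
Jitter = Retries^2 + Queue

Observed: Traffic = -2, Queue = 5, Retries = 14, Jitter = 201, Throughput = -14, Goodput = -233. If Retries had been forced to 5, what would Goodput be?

-44

The intervention breaks the incoming arrows to Retries: Retries = 2·Queue + 4 no longer applies, and Retries = 5.
Jitter = Retries^2 + Queue  [with Retries=5, Queue=5]  = 30
Goodput = -Jitter - 2·Retries + 2·Traffic  [with Jitter=30, Retries=5, Traffic=-2]  = -44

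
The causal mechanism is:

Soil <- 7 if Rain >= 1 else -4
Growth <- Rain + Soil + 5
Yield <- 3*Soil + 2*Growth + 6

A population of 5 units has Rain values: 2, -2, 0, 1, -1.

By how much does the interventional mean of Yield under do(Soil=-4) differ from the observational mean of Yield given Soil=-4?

2

Under do(Soil=-4), Soil's equation is replaced by Soil=-4 for every unit. Per-unit Yield: 0, -8, -4, -2, -6. Mean = -4.
Observing Soil=-4 restricts to units where Soil's equation naturally yields -4: Rain ∈ {-2, 0, -1}. In that subpopulation Yield = -8, -4, -6, mean -6.
Difference = -4 − (-6) = 2.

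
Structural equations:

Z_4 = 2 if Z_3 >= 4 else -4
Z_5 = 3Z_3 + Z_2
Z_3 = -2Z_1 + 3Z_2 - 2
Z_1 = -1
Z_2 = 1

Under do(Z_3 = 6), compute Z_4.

The intervention breaks the incoming arrows to Z_3: Z_3 = -2Z_1 + 3Z_2 - 2 no longer applies, and Z_3 = 6.
Z_4 = 2 if Z_3 >= 4 else -4  [with Z_3=6]  = 2

2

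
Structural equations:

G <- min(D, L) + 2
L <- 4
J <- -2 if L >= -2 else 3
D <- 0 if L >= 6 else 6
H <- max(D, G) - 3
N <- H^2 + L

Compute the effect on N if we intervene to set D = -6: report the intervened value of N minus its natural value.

do(D=-6) replaces the equation D <- 0 if L >= 6 else 6 with the constant D = -6.
G = min(D, L) + 2  [with D=-6, L=4]  = -4
H = max(D, G) - 3  [with D=-6, G=-4]  = -7
N = H^2 + L  [with H=-7, L=4]  = 53
Without intervention: D = 0 if L >= 6 else 6  [with L=4]  = 6; G = min(D, L) + 2  [with D=6, L=4]  = 6; H = max(D, G) - 3  [with D=6, G=6]  = 3; N = H^2 + L  [with H=3, L=4]  = 13.
Change = 53 − 13 = 40.

40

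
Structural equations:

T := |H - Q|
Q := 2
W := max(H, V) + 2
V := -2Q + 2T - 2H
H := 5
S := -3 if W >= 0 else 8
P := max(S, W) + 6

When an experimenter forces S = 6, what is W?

do(S=6) replaces the equation S := -3 if W >= 0 else 8 with the constant S = 6.
Since W is not a descendant of the intervened variable, it is unaffected.
T = |H - Q|  [with H=5, Q=2]  = 3
V = -2Q + 2T - 2H  [with Q=2, T=3, H=5]  = -8
W = max(H, V) + 2  [with H=5, V=-8]  = 7

7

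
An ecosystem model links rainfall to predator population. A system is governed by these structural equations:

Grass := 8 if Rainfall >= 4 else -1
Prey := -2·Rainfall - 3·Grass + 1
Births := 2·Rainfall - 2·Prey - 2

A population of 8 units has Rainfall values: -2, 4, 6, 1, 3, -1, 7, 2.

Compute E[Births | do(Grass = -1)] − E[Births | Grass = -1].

do(Grass=-1) breaks Grass's dependence on Rainfall. With Grass=-1 fixed, Births across the units is -22, 14, 26, -4, 8, -16, 32, 2, mean 5.
Observing Grass=-1 restricts to units where Grass's equation naturally yields -1: Rainfall ∈ {-2, 1, 3, -1, 2}. In that subpopulation Births = -22, -4, 8, -16, 2, mean -6.4.
Difference = 5 − (-6.4) = 11.4.

11.4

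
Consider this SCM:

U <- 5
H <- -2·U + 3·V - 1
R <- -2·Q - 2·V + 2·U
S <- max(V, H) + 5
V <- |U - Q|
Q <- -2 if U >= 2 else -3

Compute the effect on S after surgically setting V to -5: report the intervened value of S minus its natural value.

-15

The intervention breaks the incoming arrows to V: V <- |U - Q| no longer applies, and V = -5.
H = -2·U + 3·V - 1  [with U=5, V=-5]  = -26
S = max(V, H) + 5  [with V=-5, H=-26]  = 0
Without intervention: Q = -2 if U >= 2 else -3  [with U=5]  = -2; V = |U - Q|  [with U=5, Q=-2]  = 7; H = -2·U + 3·V - 1  [with U=5, V=7]  = 10; S = max(V, H) + 5  [with V=7, H=10]  = 15.
Change = 0 − 15 = -15.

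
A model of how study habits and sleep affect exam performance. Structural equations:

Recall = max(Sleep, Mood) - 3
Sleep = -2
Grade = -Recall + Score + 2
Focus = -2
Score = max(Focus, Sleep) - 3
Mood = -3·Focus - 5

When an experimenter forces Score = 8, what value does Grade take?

The intervention breaks the incoming arrows to Score: Score = max(Focus, Sleep) - 3 no longer applies, and Score = 8.
Mood = -3·Focus - 5  [with Focus=-2]  = 1
Recall = max(Sleep, Mood) - 3  [with Sleep=-2, Mood=1]  = -2
Grade = -Recall + Score + 2  [with Recall=-2, Score=8]  = 12

12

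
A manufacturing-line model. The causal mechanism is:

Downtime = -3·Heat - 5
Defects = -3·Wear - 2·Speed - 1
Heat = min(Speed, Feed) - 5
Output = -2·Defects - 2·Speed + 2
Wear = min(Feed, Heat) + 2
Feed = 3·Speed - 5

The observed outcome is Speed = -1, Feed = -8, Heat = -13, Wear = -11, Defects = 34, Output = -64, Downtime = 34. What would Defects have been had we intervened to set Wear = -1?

Intervening sets Wear = -1 and removes its equation (Wear = min(Feed, Heat) + 2).
Defects = -3·Wear - 2·Speed - 1  [with Wear=-1, Speed=-1]  = 4

4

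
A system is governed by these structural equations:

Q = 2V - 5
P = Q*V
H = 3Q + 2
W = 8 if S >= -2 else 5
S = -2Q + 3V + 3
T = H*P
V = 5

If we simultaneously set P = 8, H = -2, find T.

Setting P = 8, H = -2 by intervention discards those variables' equations.
T = H*P  [with H=-2, P=8]  = -16

-16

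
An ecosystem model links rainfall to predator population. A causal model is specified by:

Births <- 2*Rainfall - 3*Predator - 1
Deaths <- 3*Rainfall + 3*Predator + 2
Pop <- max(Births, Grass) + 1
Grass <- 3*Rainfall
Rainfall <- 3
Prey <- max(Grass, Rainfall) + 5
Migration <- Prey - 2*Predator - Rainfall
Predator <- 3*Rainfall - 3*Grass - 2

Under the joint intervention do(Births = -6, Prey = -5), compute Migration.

32

The joint intervention fixes Births = -6, Prey = -5, removing each variable's own equation.
Grass = 3*Rainfall  [with Rainfall=3]  = 9
Predator = 3*Rainfall - 3*Grass - 2  [with Rainfall=3, Grass=9]  = -20
Migration = Prey - 2*Predator - Rainfall  [with Prey=-5, Predator=-20, Rainfall=3]  = 32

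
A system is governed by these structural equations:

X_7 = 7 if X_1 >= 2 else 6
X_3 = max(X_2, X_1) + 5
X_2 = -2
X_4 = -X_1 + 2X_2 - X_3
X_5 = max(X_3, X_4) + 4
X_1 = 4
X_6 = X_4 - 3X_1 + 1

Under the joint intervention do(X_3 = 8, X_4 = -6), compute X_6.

-17

Setting X_3 = 8, X_4 = -6 by intervention discards those variables' equations.
X_6 = X_4 - 3X_1 + 1  [with X_4=-6, X_1=4]  = -17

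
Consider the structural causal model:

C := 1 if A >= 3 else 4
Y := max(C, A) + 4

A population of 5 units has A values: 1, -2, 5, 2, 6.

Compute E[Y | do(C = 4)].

Every unit gets C=4 under the intervention. Y values become 8, 8, 9, 8, 10; E[Y|do(C=4)] = 8.6.

8.6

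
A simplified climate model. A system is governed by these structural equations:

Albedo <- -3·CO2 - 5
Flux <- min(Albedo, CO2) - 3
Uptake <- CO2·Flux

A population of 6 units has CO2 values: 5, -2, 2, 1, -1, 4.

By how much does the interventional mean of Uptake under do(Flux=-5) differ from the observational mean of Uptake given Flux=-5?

-15

Under do(Flux=-5), Flux's equation is replaced by Flux=-5 for every unit. Per-unit Uptake: -25, 10, -10, -5, 5, -20. Mean = -7.5.
E[Uptake|Flux=-5] averages over only the 2 units with Flux=-5 (CO2 = -2, -1): Uptake = 10, 5, mean 7.5.
Difference = -7.5 − 7.5 = -15.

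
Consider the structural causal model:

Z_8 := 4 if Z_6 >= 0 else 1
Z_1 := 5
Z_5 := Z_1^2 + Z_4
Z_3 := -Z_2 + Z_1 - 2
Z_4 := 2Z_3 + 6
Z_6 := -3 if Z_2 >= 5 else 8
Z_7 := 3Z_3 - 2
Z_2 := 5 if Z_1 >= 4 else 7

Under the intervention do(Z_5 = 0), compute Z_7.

-8

Under do(Z_5=0), the mechanism Z_5 := Z_1^2 + Z_4 is discarded; Z_5 is fixed at 0.
Since Z_7 is not a descendant of the intervened variable, it is unaffected.
Z_2 = 5 if Z_1 >= 4 else 7  [with Z_1=5]  = 5
Z_3 = -Z_2 + Z_1 - 2  [with Z_2=5, Z_1=5]  = -2
Z_7 = 3Z_3 - 2  [with Z_3=-2]  = -8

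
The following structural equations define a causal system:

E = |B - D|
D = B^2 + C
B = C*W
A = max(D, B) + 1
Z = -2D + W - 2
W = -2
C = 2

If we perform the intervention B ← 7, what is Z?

do(B=7) replaces the equation B = C*W with the constant B = 7.
D = B^2 + C  [with B=7, C=2]  = 51
Z = -2D + W - 2  [with D=51, W=-2]  = -106

-106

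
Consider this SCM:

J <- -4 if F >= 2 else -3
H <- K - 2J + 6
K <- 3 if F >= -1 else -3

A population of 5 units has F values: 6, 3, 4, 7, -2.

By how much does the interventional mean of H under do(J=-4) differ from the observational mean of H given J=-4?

-1.2

do(J=-4) breaks J's dependence on F. With J=-4 fixed, H across the units is 17, 17, 17, 17, 11, mean 15.8.
Observing J=-4 restricts to units where J's equation naturally yields -4: F ∈ {6, 3, 4, 7}. In that subpopulation H = 17, 17, 17, 17, mean 17.
Difference = 15.8 − 17 = -1.2.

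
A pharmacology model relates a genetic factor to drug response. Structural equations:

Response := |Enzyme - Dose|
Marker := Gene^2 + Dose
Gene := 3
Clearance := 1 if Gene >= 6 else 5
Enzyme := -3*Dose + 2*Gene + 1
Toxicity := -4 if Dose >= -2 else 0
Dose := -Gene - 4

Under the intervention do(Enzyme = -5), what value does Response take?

2

do(Enzyme=-5) replaces the equation Enzyme := -3*Dose + 2*Gene + 1 with the constant Enzyme = -5.
Dose = -Gene - 4  [with Gene=3]  = -7
Response = |Enzyme - Dose|  [with Enzyme=-5, Dose=-7]  = 2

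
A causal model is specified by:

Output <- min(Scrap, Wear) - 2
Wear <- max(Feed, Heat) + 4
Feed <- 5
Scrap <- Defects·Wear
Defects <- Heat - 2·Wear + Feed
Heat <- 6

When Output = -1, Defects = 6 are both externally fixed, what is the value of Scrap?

60

Setting Output = -1, Defects = 6 by intervention discards those variables' equations.
Wear = max(Feed, Heat) + 4  [with Feed=5, Heat=6]  = 10
Scrap = Defects·Wear  [with Defects=6, Wear=10]  = 60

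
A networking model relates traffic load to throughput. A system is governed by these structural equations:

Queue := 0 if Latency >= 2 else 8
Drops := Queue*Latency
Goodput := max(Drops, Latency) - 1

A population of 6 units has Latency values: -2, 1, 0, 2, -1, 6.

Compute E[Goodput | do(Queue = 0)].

0.5

The intervention sets Queue=0 in all 6 units regardless of Latency. Recomputing Goodput per unit gives -1, 0, -1, 1, -1, 5; average 0.5.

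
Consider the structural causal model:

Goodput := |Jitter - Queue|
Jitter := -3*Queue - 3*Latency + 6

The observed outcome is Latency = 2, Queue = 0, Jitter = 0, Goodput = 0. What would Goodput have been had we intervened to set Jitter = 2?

2

The intervention breaks the incoming arrows to Jitter: Jitter := -3*Queue - 3*Latency + 6 no longer applies, and Jitter = 2.
Goodput = |Jitter - Queue|  [with Jitter=2, Queue=0]  = 2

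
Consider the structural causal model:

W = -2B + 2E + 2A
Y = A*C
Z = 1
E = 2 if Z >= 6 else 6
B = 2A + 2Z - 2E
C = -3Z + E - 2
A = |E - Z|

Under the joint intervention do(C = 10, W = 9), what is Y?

Setting C = 10, W = 9 by intervention discards those variables' equations.
E = 2 if Z >= 6 else 6  [with Z=1]  = 6
A = |E - Z|  [with E=6, Z=1]  = 5
Y = A*C  [with A=5, C=10]  = 50

50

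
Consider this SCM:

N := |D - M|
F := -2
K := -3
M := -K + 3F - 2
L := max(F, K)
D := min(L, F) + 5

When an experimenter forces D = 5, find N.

Under do(D=5), the mechanism D := min(L, F) + 5 is discarded; D is fixed at 5.
M = -K + 3F - 2  [with K=-3, F=-2]  = -5
N = |D - M|  [with D=5, M=-5]  = 10

10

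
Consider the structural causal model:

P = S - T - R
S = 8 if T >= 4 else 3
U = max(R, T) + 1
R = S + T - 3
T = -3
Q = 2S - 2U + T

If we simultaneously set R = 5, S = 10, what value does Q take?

5

Setting R = 5, S = 10 by intervention discards those variables' equations.
U = max(R, T) + 1  [with R=5, T=-3]  = 6
Q = 2S - 2U + T  [with S=10, U=6, T=-3]  = 5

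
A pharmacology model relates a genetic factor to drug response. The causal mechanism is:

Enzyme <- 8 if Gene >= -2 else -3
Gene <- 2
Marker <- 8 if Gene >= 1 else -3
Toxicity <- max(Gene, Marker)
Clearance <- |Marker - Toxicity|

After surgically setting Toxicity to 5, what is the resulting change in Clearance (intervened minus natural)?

3

Intervening sets Toxicity = 5 and removes its equation (Toxicity <- max(Gene, Marker)).
Marker = 8 if Gene >= 1 else -3  [with Gene=2]  = 8
Clearance = |Marker - Toxicity|  [with Marker=8, Toxicity=5]  = 3
Without intervention: Marker = 8 if Gene >= 1 else -3  [with Gene=2]  = 8; Toxicity = max(Gene, Marker)  [with Gene=2, Marker=8]  = 8; Clearance = |Marker - Toxicity|  [with Marker=8, Toxicity=8]  = 0.
Change = 3 − 0 = 3.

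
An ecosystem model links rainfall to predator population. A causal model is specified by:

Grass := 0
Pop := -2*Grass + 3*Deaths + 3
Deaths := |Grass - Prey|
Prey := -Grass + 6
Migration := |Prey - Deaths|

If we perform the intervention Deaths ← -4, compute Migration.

10

The intervention breaks the incoming arrows to Deaths: Deaths := |Grass - Prey| no longer applies, and Deaths = -4.
Prey = -Grass + 6  [with Grass=0]  = 6
Migration = |Prey - Deaths|  [with Prey=6, Deaths=-4]  = 10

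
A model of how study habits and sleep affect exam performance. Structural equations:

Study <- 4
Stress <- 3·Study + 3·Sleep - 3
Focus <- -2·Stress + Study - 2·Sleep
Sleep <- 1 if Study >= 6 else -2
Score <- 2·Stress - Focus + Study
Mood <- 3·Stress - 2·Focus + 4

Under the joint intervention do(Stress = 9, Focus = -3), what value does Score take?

Setting Stress = 9, Focus = -3 by intervention discards those variables' equations.
Score = 2·Stress - Focus + Study  [with Stress=9, Focus=-3, Study=4]  = 25

25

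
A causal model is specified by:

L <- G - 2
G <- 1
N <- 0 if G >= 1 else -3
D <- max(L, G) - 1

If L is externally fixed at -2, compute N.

Under do(L=-2), the mechanism L <- G - 2 is discarded; L is fixed at -2.
Since N is not a descendant of the intervened variable, it is unaffected.
N = 0 if G >= 1 else -3  [with G=1]  = 0

0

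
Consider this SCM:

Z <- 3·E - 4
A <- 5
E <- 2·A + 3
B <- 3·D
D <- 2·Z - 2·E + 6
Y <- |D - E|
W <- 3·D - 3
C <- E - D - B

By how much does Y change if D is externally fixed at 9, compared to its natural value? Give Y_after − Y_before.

Intervening sets D = 9 and removes its equation (D <- 2·Z - 2·E + 6).
E = 2·A + 3  [with A=5]  = 13
Y = |D - E|  [with D=9, E=13]  = 4
Without intervention: E = 2·A + 3  [with A=5]  = 13; Z = 3·E - 4  [with E=13]  = 35; D = 2·Z - 2·E + 6  [with Z=35, E=13]  = 50; Y = |D - E|  [with D=50, E=13]  = 37.
Change = 4 − 37 = -33.

-33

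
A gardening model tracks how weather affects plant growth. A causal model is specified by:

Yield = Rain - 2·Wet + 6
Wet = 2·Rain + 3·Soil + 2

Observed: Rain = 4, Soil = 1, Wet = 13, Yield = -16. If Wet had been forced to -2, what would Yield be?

14

The intervention breaks the incoming arrows to Wet: Wet = 2·Rain + 3·Soil + 2 no longer applies, and Wet = -2.
Yield = Rain - 2·Wet + 6  [with Rain=4, Wet=-2]  = 14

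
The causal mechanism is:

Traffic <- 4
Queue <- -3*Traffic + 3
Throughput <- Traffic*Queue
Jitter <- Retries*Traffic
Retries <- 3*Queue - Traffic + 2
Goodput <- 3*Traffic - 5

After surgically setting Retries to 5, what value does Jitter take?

The intervention breaks the incoming arrows to Retries: Retries <- 3*Queue - Traffic + 2 no longer applies, and Retries = 5.
Jitter = Retries*Traffic  [with Retries=5, Traffic=4]  = 20

20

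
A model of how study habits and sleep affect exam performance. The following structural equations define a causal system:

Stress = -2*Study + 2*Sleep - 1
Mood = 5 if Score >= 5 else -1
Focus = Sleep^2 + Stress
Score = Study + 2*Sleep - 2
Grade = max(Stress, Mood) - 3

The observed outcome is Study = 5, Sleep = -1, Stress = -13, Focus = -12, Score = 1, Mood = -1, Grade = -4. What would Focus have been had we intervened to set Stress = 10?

The intervention breaks the incoming arrows to Stress: Stress = -2*Study + 2*Sleep - 1 no longer applies, and Stress = 10.
Focus = Sleep^2 + Stress  [with Sleep=-1, Stress=10]  = 11

11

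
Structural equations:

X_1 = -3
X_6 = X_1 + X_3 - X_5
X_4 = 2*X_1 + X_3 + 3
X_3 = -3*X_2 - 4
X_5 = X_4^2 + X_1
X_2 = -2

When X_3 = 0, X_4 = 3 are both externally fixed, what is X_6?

-9

Setting X_3 = 0, X_4 = 3 by intervention discards those variables' equations.
X_5 = X_4^2 + X_1  [with X_4=3, X_1=-3]  = 6
X_6 = X_1 + X_3 - X_5  [with X_1=-3, X_3=0, X_5=6]  = -9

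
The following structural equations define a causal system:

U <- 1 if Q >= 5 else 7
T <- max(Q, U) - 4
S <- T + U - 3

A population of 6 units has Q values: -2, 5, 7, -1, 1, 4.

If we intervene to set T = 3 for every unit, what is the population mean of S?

Under do(T=3), T's equation is replaced by T=3 for every unit. Per-unit S: 7, 1, 1, 7, 7, 7. Mean = 5.

5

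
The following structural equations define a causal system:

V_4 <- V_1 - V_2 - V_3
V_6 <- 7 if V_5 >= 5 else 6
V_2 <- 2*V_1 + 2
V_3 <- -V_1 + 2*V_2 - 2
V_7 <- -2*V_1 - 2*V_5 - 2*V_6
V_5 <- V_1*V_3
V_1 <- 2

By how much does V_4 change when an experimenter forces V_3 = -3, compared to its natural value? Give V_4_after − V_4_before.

The intervention breaks the incoming arrows to V_3: V_3 <- -V_1 + 2*V_2 - 2 no longer applies, and V_3 = -3.
V_2 = 2*V_1 + 2  [with V_1=2]  = 6
V_4 = V_1 - V_2 - V_3  [with V_1=2, V_2=6, V_3=-3]  = -1
Without intervention: V_2 = 2*V_1 + 2  [with V_1=2]  = 6; V_3 = -V_1 + 2*V_2 - 2  [with V_1=2, V_2=6]  = 8; V_4 = V_1 - V_2 - V_3  [with V_1=2, V_2=6, V_3=8]  = -12.
Change = -1 − (-12) = 11.

11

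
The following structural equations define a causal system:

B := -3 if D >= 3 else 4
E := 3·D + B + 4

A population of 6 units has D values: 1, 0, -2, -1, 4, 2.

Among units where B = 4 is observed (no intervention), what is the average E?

8

E[E|B=4] averages over only the 5 units with B=4 (D = 1, 0, -2, -1, 2): E = 11, 8, 2, 5, 14, mean 8.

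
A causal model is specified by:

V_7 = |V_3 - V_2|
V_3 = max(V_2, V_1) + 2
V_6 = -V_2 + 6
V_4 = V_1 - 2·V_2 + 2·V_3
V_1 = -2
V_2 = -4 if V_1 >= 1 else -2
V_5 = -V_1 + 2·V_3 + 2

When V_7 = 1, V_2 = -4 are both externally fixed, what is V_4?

6

Under do(V_7 = 1, V_2 = -4), each intervened variable's structural equation is replaced by its fixed value.
V_3 = max(V_2, V_1) + 2  [with V_2=-4, V_1=-2]  = 0
V_4 = V_1 - 2·V_2 + 2·V_3  [with V_1=-2, V_2=-4, V_3=0]  = 6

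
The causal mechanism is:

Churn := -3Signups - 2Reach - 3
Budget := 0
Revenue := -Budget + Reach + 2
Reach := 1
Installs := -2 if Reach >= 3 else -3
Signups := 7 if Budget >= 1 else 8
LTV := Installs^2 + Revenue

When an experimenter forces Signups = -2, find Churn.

Intervening sets Signups = -2 and removes its equation (Signups := 7 if Budget >= 1 else 8).
Churn = -3Signups - 2Reach - 3  [with Signups=-2, Reach=1]  = 1

1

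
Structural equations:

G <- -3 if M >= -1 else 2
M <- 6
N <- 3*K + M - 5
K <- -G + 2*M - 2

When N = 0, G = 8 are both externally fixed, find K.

2

Setting N = 0, G = 8 by intervention discards those variables' equations.
K = -G + 2*M - 2  [with G=8, M=6]  = 2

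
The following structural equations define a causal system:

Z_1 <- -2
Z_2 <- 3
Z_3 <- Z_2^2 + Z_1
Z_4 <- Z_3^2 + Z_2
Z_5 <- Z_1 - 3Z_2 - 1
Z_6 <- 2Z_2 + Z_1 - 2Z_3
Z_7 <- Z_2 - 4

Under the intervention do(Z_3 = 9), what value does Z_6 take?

The intervention breaks the incoming arrows to Z_3: Z_3 <- Z_2^2 + Z_1 no longer applies, and Z_3 = 9.
Z_6 = 2Z_2 + Z_1 - 2Z_3  [with Z_2=3, Z_1=-2, Z_3=9]  = -14

-14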